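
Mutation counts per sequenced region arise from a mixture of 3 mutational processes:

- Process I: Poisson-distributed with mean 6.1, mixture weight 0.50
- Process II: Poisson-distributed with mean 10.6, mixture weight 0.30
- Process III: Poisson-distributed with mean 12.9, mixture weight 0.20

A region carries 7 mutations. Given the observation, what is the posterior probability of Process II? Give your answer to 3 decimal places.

0.227

Apply Bayes' rule: the posterior for each component is proportional to its prior times its likelihood at x.
Evaluate each component's likelihood at the observed value:
  p_I = e^(−6.1)·6.1^7/7! = 0.139856
  p_II = e^(−10.6)·10.6^7/7! = 0.0743343
  p_III = e^(−12.9)·12.9^7/7! = 0.0294645
Unnormalised posteriors:
  w_I·p_I = 0.50 × 0.139856 = 0.0699281
  w_II·p_II = 0.30 × 0.0743343 = 0.0223003
  w_III·p_III = 0.20 × 0.0294645 = 0.00589289
Normaliser: 0.0699281 + 0.0223003 + 0.00589289 = 0.0981213
P(Process II | x) = 0.0223003 / 0.0981213 ≈ 0.227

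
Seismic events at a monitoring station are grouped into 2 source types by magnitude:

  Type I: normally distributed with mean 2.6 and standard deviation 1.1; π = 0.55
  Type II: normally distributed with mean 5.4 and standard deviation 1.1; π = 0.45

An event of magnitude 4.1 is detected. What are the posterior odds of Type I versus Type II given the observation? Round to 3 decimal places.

Since P(k|x) ∝ P(Z=k) f_k(x), the posterior odds are P(Z=i) f_i(x) / (P(Z=j) f_j(x)).
Component likelihoods at x = 4.1:
  L_I = 0.14313
  L_II = 0.180397
Posterior odds = (P(Z=I)·L_I) / (P(Z=II)·L_II) = (0.55·0.14313) / (0.45·0.180397) = 0.0787216 / 0.0811786 ≈ 0.970

0.970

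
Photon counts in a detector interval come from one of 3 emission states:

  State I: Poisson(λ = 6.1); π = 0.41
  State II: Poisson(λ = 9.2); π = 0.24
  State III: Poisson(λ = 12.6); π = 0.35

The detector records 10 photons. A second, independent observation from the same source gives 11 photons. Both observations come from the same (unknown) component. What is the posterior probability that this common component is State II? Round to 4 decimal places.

0.4256

Apply Bayes' rule: the posterior for each component is proportional to its prior times its likelihood at x.
Since both observations come from the same component, the likelihood for component k is f_k(x₁)·f_k(x₂).
  L_I = [e^(−6.1)·6.1^10/10! = 0.0440899] × [0.0244498] = 0.00107799
  L_II = [e^(−9.2)·9.2^10/10! = 0.12095] × [0.101158] = 0.0122351
  L_III = [e^(−12.6)·12.6^10/10! = 0.0937199] × [0.107352] = 0.010061
Weight by the priors:
  w_I·L_I = 0.41 × 0.00107799 = 0.000441976
  w_II·L_II = 0.24 × 0.0122351 = 0.00293642
  w_III·L_III = 0.35 × 0.010061 = 0.00352135
Denominator: 0.000441976 + 0.00293642 + 0.00352135 = 0.00689975
P(State II | x₁,x₂) ≈ 0.4256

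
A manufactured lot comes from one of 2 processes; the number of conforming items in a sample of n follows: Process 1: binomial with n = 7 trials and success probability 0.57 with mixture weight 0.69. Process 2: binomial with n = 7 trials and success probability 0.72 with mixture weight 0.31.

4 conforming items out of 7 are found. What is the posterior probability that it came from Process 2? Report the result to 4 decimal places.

Apply Bayes' rule: the posterior for each component is proportional to its prior times its likelihood at x.
Binomial probabilities:
  f_1 = C(7,4)·0.57^4·0.43^3 = 35·0.10556·0.079507 = 0.293747
  f_2 = C(7,4)·0.72^4·0.28^3 = 35·0.268739·0.021952 = 0.206477
Weight by the priors:
  π_1·f_1 = 0.69 × 0.293747 = 0.202685
  π_2·f_2 = 0.31 × 0.206477 = 0.0640079
Normaliser: 0.202685 + 0.0640079 = 0.266693
P(Process 2 | the observation) ≈ 0.2400

0.2400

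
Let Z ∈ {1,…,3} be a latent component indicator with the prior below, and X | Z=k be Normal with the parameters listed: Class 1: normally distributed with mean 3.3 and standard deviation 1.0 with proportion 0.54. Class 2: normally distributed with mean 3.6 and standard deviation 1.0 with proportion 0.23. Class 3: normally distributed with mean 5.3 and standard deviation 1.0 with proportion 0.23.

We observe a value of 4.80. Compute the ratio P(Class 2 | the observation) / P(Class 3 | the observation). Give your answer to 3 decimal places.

0.552

Only the two components matter; the odds are (P(Z=i) f_i(x)) / (P(Z=j) f_j(x)).
Evaluate each component's likelihood at the observed value:
  f_1 = (1/(1.0·√(2π)))·exp(−(4.80−3.3)²/(2·1.0²)) = 0.398942·exp(-1.12500) = 0.129518
  f_2 = (1/(1.0·√(2π)))·exp(−(4.80−3.6)²/(2·1.0²)) = 0.398942·exp(-0.72000) = 0.194186
  f_3 = (1/(1.0·√(2π)))·exp(−(4.80−5.3)²/(2·1.0²)) = 0.398942·exp(-0.12500) = 0.352065
0.0446628 / 0.080975 ≈ 0.552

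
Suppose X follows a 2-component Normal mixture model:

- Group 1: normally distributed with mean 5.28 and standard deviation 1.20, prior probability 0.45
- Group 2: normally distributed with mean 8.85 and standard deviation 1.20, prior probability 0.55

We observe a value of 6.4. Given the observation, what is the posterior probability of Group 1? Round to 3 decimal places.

By Bayes' theorem, P(k | x) = π_k f_k(x) / Σ_j π_j f_j(x).
Component likelihoods at x = 6.4:
  p_1 = (1/(1.20·√(2π)))·exp(−(6.4−5.28)²/(2·1.20²)) = 0.332452·exp(-0.43556) = 0.215065
  p_2 = (1/(1.20·√(2π)))·exp(−(6.4−8.85)²/(2·1.20²)) = 0.332452·exp(-2.08420) = 0.0413592
Weight by the priors:
  π_1·p_1 = 0.45 × 0.215065 = 0.0967792
  π_2·p_2 = 0.55 × 0.0413592 = 0.0227475
Marginal: 0.0967792 + 0.0227475 = 0.119527
P(Group 1 | data) = 0.0967792 / 0.119527 ≈ 0.810

0.810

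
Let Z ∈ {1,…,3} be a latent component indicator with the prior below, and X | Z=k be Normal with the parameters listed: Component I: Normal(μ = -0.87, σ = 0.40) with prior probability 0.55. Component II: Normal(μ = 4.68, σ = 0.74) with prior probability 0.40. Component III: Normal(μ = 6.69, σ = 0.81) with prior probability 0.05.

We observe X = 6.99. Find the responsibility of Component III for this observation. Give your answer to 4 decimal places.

The responsibility of component k is P(Z=k) f_k(x) divided by Σ_j P(Z=j) f_j(x).
Component likelihoods at x = 6.99:
  L_I = (1/(0.40·√(2π)))·exp(−(6.99−-0.87)²/(2·0.40²)) = 0.997356·exp(-193.06125) = 1.42369e-84
  L_II = (1/(0.74·√(2π)))·exp(−(6.99−4.68)²/(2·0.74²)) = 0.539111·exp(-4.87226) = 0.00412746
  L_III = (1/(0.81·√(2π)))·exp(−(6.99−6.69)²/(2·0.81²)) = 0.492521·exp(-0.06859) = 0.459873
Unnormalised posteriors:
  P(Z=I)·L_I = 0.55 × 1.42369e-84 = 7.83028e-85
  P(Z=II)·L_II = 0.40 × 0.00412746 = 0.00165098
  P(Z=III)·L_III = 0.05 × 0.459873 = 0.0229937
Normaliser: 7.83028e-85 + 0.00165098 + 0.0229937 = 0.0246446
P(Component III | the observation) ≈ 0.9330

0.9330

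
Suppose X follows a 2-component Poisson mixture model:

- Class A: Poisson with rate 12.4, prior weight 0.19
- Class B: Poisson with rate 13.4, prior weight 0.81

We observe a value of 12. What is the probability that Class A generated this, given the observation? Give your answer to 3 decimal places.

0.201

P(component k | x) = w_k·f_k(x) / marginal(x), where marginal(x) = Σ_j w_j·f_j(x).
Evaluate each component's likelihood at the observed value:
  p_A = e^(−12.4)·12.4^12/12! = 0.113624
  p_B = e^(−13.4)·13.4^12/12! = 0.106017
Weight by the priors:
  w_A·p_A = 0.19 × 0.113624 = 0.0215886
  w_B·p_B = 0.81 × 0.106017 = 0.0858736
Normaliser: 0.0215886 + 0.0858736 = 0.107462
P(Class A | the observation) = 0.0215886 / 0.107462 ≈ 0.201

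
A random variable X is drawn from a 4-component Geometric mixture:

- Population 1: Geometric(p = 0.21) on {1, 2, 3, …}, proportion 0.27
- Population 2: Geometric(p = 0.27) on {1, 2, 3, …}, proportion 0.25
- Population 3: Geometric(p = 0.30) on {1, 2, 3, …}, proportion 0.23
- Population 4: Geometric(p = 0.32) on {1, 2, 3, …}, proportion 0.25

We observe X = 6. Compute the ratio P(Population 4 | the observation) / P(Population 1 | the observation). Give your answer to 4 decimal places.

Since P(k|x) ∝ π_k f_k(x), the posterior odds are π_i f_i(x) / (π_j f_j(x)).
Geometric probabilities:
  L_1 = 0.21·(1−0.21)^5 = 0.21·0.307706 = 0.0646182
  L_2 = 0.27·(1−0.27)^5 = 0.27·0.207307 = 0.0559729
  L_3 = 0.30·(1−0.30)^5 = 0.30·0.16807 = 0.050421
  L_4 = 0.32·(1−0.32)^5 = 0.32·0.145393 = 0.0465259
Posterior odds = (π_4·L_4) / (π_1·L_1) = (0.25·0.0465259) / (0.27·0.0646182) = 0.0116315 / 0.0174469 ≈ 0.6667

0.6667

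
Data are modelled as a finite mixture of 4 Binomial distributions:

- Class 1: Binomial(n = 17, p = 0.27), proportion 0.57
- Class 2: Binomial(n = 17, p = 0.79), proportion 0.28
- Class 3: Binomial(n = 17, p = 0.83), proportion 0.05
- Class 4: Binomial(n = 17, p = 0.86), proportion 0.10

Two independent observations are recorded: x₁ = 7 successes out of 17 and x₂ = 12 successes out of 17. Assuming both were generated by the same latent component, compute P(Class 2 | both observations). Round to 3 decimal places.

By Bayes' theorem, P(k | x) = w_k f_k(x) / Σ_j w_j f_j(x).
Since both observations come from the same component, the likelihood for component k is f_k(x₁)·f_k(x₂).
  f_1 = [0.0874279] × [0.000192544] = 1.68337e-05
  f_2 = [0.000622956] × [0.149339] = 9.30314e-05
  f_3 = [0.000106392] × [0.0939144] = 9.99178e-06
  f_4 = [1.95724e-05] × [0.0544718] = 1.06615e-06
Weight by the priors:
  w_1·f_1 = 0.57 × 1.68337e-05 = 9.59521e-06
  w_2·f_2 = 0.28 × 9.30314e-05 = 2.60488e-05
  w_3·f_3 = 0.05 × 9.99178e-06 = 4.99589e-07
  w_4·f_4 = 0.10 × 1.06615e-06 = 1.06615e-07
Normaliser: 9.59521e-06 + 2.60488e-05 + 4.99589e-07 + 1.06615e-07 = 3.62502e-05
So the posterior for Class 2 is 2.60488e-05 / 3.62502e-05 ≈ 0.719.

0.719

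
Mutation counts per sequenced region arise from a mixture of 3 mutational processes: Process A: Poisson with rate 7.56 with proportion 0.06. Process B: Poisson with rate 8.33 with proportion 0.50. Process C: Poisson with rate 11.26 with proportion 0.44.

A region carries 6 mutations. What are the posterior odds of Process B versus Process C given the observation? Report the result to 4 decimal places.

3.4885

Only the two components matter; the odds are (π_i f_i(x)) / (π_j f_j(x)).
Poisson probabilities:
  L_A = 0.135062
  L_B = 0.111909
  L_C = 0.0364537
0.0559544 / 0.0160396 ≈ 3.4885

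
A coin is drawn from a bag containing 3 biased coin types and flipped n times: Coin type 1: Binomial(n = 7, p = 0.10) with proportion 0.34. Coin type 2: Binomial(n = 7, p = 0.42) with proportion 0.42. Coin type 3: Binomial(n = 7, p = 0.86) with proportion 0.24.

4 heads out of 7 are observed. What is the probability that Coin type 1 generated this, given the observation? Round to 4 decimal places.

0.0084

Posterior ∝ prior × likelihood, so P(k | x) ∝ w_k f_k(x); normalise over all components.
Evaluate each component's likelihood at the observed value:
  f_1 = C(7,4)·0.10^4·0.90^3 = 35·0.0001·0.729 = 0.0025515
  f_2 = C(7,4)·0.42^4·0.58^3 = 35·0.031117·0.195112 = 0.212495
  f_3 = C(7,4)·0.86^4·0.14^3 = 35·0.547008·0.002744 = 0.0525347
Multiply by the mixture weights:
  w_1·f_1 = 0.34 × 0.0025515 = 0.00086751
  w_2·f_2 = 0.42 × 0.212495 = 0.089248
  w_3·f_3 = 0.24 × 0.0525347 = 0.0126083
Denominator: 0.00086751 + 0.089248 + 0.0126083 = 0.102724
Responsibility of Coin type 1: 0.00086751 / 0.102724 ≈ 0.0084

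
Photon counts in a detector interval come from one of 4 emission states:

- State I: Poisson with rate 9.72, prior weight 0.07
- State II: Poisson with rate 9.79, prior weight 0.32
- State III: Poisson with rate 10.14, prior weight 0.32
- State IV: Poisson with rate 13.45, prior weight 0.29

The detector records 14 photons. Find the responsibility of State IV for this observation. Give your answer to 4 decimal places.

P(component k | x) = π_k·f_k(x) / marginal(x), where marginal(x) = Σ_j π_j·f_j(x).
Evaluate each component's likelihood at the observed value:
  f_I = 0.0462996
  f_II = 0.0477316
  f_III = 0.0550018
  f_IV = 0.10482
Weight by the priors:
  π_I·f_I = 0.07 × 0.0462996 = 0.00324097
  π_II·f_II = 0.32 × 0.0477316 = 0.0152741
  π_III·f_III = 0.32 × 0.0550018 = 0.0176006
  π_IV·f_IV = 0.29 × 0.10482 = 0.0303977
Denominator: 0.00324097 + 0.0152741 + 0.0176006 + 0.0303977 = 0.0665134
Responsibility of State IV: 0.0303977 / 0.0665134 ≈ 0.4570

0.4570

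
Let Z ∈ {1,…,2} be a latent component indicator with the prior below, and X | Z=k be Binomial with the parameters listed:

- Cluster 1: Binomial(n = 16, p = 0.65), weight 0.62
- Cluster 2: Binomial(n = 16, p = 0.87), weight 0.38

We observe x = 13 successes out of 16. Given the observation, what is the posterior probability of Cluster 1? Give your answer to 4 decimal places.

Apply Bayes' rule: the posterior for each component is proportional to its prior times its likelihood at x.
Evaluate each component's likelihood at the observed value:
  L_1 = 0.0887699
  L_2 = 0.201265
Prior × likelihood for each component:
  π_1·L_1 = 0.62 × 0.0887699 = 0.0550373
  π_2·L_2 = 0.38 × 0.201265 = 0.0764807
Normaliser: 0.0550373 + 0.0764807 = 0.131518
Responsibility of Cluster 1: 0.0550373 / 0.131518 ≈ 0.4185

0.4185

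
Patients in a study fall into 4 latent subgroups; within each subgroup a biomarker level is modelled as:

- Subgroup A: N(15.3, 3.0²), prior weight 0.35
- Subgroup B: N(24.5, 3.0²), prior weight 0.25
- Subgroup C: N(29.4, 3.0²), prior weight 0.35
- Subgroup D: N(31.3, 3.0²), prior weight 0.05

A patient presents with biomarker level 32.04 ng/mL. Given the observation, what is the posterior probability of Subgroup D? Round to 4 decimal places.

0.1634

Apply Bayes' rule: the posterior for each component is proportional to its prior times its likelihood at x.
Normal densities:
  L_A = (1/(3.0·√(2π)))·exp(−(32.04−15.3)²/(2·3.0²)) = 0.132981·exp(-15.56820) = 2.30465e-08
  L_B = (1/(3.0·√(2π)))·exp(−(32.04−24.5)²/(2·3.0²)) = 0.132981·exp(-3.15842) = 0.00565072
  L_C = (1/(3.0·√(2π)))·exp(−(32.04−29.4)²/(2·3.0²)) = 0.132981·exp(-0.38720) = 0.090288
  L_D = (1/(3.0·√(2π)))·exp(−(32.04−31.3)²/(2·3.0²)) = 0.132981·exp(-0.03042) = 0.128996
Multiply by the mixture weights:
  P(Z=A)·L_A = 0.35 × 2.30465e-08 = 8.06628e-09
  P(Z=B)·L_B = 0.25 × 0.00565072 = 0.00141268
  P(Z=C)·L_C = 0.35 × 0.090288 = 0.0316008
  P(Z=D)·L_D = 0.05 × 0.128996 = 0.00644981
Denominator: 8.06628e-09 + 0.00141268 + 0.0316008 + 0.00644981 = 0.0394633
Responsibility of Subgroup D: 0.00644981 / 0.0394633 ≈ 0.1634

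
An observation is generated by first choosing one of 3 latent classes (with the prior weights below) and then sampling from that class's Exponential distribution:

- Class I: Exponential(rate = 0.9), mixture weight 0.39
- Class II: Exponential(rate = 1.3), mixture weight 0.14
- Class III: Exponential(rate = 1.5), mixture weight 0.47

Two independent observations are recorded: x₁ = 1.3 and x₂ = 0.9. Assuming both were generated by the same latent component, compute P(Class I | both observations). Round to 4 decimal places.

0.4535

By Bayes' theorem, P(k | x) = P(Z=k) f_k(x) / Σ_j P(Z=j) f_j(x).
Since both observations come from the same component, the likelihood for component k is f_k(x₁)·f_k(x₂).
  f_I = [0.27933] × [0.400372] = 0.111836
  f_II = [0.239875] × [0.403477] = 0.0967842
  f_III = [0.213411] × [0.38886] = 0.0829871
Multiply by the mixture weights:
  P(Z=I)·f_I = 0.39 × 0.111836 = 0.0436161
  P(Z=II)·f_II = 0.14 × 0.0967842 = 0.0135498
  P(Z=III)·f_III = 0.47 × 0.0829871 = 0.0390039
Sum: 0.0436161 + 0.0135498 + 0.0390039 = 0.0961698
P(Class I | x₁, x₂) = 0.0436161 / 0.0961698 ≈ 0.4535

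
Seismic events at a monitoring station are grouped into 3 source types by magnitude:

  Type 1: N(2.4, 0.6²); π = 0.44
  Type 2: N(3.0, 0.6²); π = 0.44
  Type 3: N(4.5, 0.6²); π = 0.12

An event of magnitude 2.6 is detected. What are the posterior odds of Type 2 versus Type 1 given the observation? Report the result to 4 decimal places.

Since P(k|x) ∝ P(Z=k) f_k(x), the posterior odds are P(Z=i) f_i(x) / (P(Z=j) f_j(x)).
Normal densities:
  L_1 = (1/(0.6·√(2π)))·exp(−(2.6−2.4)²/(2·0.6²)) = 0.664904·exp(-0.05556) = 0.628972
  L_2 = (1/(0.6·√(2π)))·exp(−(2.6−3.0)²/(2·0.6²)) = 0.664904·exp(-0.22222) = 0.532413
  L_3 = (1/(0.6·√(2π)))·exp(−(2.6−4.5)²/(2·0.6²)) = 0.664904·exp(-5.01389) = 0.00441829
Posterior odds = (P(Z=2)·L_2) / (P(Z=1)·L_1) = (0.44·0.532413) / (0.44·0.628972) = 0.234262 / 0.276748 ≈ 0.8465

0.8465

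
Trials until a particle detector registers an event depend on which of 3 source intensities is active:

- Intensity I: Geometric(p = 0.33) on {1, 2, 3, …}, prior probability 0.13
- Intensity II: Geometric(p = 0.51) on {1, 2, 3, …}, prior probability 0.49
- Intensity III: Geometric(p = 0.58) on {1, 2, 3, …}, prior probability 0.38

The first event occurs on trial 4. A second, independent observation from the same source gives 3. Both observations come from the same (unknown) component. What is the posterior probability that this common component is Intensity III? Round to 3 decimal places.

P(component k | x) = w_k·f_k(x) / marginal(x), where marginal(x) = Σ_j w_j·f_j(x).
Since both observations come from the same component, the likelihood for component k is f_k(x₁)·f_k(x₂).
  f_I = [0.33·(1−0.33)^3 = 0.33·0.300763 = 0.0992518] × [0.148137] = 0.0147029
  f_II = [0.51·(1−0.51)^3 = 0.51·0.117649 = 0.060001] × [0.122451] = 0.00734718
  f_III = [0.58·(1−0.58)^3 = 0.58·0.074088 = 0.042971] × [0.102312] = 0.00439645
Weight by the priors:
  w_I·f_I = 0.13 × 0.0147029 = 0.00191137
  w_II·f_II = 0.49 × 0.00734718 = 0.00360012
  w_III·f_III = 0.38 × 0.00439645 = 0.00167065
Normaliser: 0.00191137 + 0.00360012 + 0.00167065 = 0.00718214
Responsibility of Intensity III: 0.00167065 / 0.00718214 ≈ 0.233

0.233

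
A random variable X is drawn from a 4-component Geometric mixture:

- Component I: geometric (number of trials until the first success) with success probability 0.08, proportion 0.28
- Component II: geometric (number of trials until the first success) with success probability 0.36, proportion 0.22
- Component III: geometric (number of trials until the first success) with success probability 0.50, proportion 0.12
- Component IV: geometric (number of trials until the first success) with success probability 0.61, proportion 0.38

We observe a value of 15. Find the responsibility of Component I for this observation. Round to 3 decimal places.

0.978

The responsibility of component k is P(Z=k) f_k(x) divided by Σ_j P(Z=j) f_j(x).
Evaluate each component's likelihood at the observed value:
  f_I = 0.08·(1−0.08)^14 = 0.08·0.311193 = 0.0248954
  f_II = 0.36·(1−0.36)^14 = 0.36·0.00193428 = 0.000696341
  f_III = 0.50·(1−0.50)^14 = 0.50·6.10352e-05 = 3.05176e-05
  f_IV = 0.61·(1−0.61)^14 = 0.61·1.88323e-06 = 1.14877e-06
Unnormalised posteriors:
  P(Z=I)·f_I = 0.28 × 0.0248954 = 0.00697072
  P(Z=II)·f_II = 0.22 × 0.000696341 = 0.000153195
  P(Z=III)·f_III = 0.12 × 3.05176e-05 = 3.66211e-06
  P(Z=IV)·f_IV = 0.38 × 1.14877e-06 = 4.36534e-07
Evidence: 0.00697072 + 0.000153195 + 3.66211e-06 + 4.36534e-07 = 0.00712801
Responsibility of Component I: 0.00697072 / 0.00712801 ≈ 0.978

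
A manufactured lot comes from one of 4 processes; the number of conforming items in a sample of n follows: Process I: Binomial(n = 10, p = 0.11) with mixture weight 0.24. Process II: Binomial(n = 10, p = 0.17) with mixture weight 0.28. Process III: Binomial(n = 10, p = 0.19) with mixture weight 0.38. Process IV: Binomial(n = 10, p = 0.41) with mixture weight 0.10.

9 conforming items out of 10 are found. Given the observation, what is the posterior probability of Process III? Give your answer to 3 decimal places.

P(component k | x) = π_k·f_k(x) / marginal(x), where marginal(x) = Σ_j π_j·f_j(x).
Binomial probabilities:
  L_I = C(10,9)·0.11^9·0.89^1 = 10·2.35795e-09·0.89 = 2.09857e-08
  L_II = C(10,9)·0.17^9·0.83^1 = 10·1.18588e-07·0.83 = 9.84279e-07
  L_III = C(10,9)·0.19^9·0.81^1 = 10·3.22688e-07·0.81 = 2.61377e-06
  L_IV = C(10,9)·0.41^9·0.59^1 = 10·0.000327382·0.59 = 0.00193155
Unnormalised posteriors:
  π_I·L_I = 0.24 × 2.09857e-08 = 5.03658e-09
  π_II·L_II = 0.28 × 9.84279e-07 = 2.75598e-07
  π_III·L_III = 0.38 × 2.61377e-06 = 9.93233e-07
  π_IV·L_IV = 0.10 × 0.00193155 = 0.000193155
Marginal: 5.03658e-09 + 2.75598e-07 + 9.93233e-07 + 0.000193155 = 0.000194429
P(Process III | x) = 9.93233e-07 / 0.000194429 ≈ 0.005

0.005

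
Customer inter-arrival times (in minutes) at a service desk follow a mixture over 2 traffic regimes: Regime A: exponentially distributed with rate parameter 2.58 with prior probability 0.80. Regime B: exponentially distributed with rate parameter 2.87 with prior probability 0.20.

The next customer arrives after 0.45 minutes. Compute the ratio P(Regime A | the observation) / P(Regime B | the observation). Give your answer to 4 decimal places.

The posterior odds equal the prior odds times the likelihood ratio: (P(Z=i)/P(Z=j))·(f_i(x)/f_j(x)).
Component likelihoods at x = 0.45 minutes:
  p_A = 0.807986
  p_B = 0.788843
Odds = (0.80/0.20) × (0.807986/0.788843) = 4 × 1.02427 ≈ 4.0971

4.0971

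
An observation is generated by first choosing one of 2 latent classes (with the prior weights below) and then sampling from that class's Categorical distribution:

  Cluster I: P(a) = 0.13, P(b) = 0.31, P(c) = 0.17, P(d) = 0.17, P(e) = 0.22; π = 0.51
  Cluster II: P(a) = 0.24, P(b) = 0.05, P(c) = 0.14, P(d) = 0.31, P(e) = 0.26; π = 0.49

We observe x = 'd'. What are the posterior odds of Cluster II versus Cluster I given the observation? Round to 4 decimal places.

1.7520

Posterior odds = (π_i f_i(x)) / (π_j f_j(x)); the normalising sum cancels.
Evaluate each component's likelihood at the observed value:
  f_I = 0.17
  f_II = 0.31
Odds = (0.49/0.51) × (0.31/0.17) = 0.960784 × 1.82353 ≈ 1.7520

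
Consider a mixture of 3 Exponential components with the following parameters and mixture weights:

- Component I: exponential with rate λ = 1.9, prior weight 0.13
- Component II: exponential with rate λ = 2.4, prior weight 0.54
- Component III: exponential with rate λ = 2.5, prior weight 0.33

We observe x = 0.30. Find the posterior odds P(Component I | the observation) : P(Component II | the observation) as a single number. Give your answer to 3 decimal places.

0.221

The posterior odds equal the prior odds times the likelihood ratio: (w_i/w_j)·(f_i(x)/f_j(x)).
Exponential densities:
  p_I = 1.9·e^(−1.9·0.30) = 1.9·e^(−0.5700) = 1.0745
  p_II = 2.4·e^(−2.4·0.30) = 2.4·e^(−0.7200) = 1.16821
  p_III = 2.5·e^(−2.5·0.30) = 2.5·e^(−0.7500) = 1.18092
Odds = (0.13/0.54) × (1.0745/1.16821) = 0.240741 × 0.919785 ≈ 0.221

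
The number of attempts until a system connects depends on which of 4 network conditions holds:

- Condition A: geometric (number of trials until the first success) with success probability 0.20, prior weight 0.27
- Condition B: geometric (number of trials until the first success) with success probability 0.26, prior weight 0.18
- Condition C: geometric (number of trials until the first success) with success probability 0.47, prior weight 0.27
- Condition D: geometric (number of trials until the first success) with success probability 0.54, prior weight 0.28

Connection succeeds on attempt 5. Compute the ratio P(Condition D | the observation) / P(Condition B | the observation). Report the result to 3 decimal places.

Only the two components matter; the odds are (π_i f_i(x)) / (π_j f_j(x)).
Evaluate each component's likelihood at the observed value:
  p_A = 0.20·(1−0.20)^4 = 0.20·0.4096 = 0.08192
  p_B = 0.26·(1−0.26)^4 = 0.26·0.299866 = 0.0779651
  p_C = 0.47·(1−0.47)^4 = 0.47·0.0789048 = 0.0370853
  p_D = 0.54·(1−0.54)^4 = 0.54·0.0447746 = 0.0241783
Odds = (0.28/0.18) × (0.0241783/0.0779651) = 1.55556 × 0.310116 ≈ 0.482

0.482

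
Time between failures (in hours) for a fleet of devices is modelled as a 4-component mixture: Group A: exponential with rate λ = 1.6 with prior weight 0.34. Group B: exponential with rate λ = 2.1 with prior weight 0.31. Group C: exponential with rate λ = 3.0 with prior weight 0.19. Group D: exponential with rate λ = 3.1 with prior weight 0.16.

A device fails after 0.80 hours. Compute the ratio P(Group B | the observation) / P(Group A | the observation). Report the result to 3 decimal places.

0.802

Since P(k|x) ∝ π_k f_k(x), the posterior odds are π_i f_i(x) / (π_j f_j(x)).
Component likelihoods at x = 0.80 hours:
  L_A = 1.6·e^(−1.6·0.80) = 1.6·e^(−1.2800) = 0.44486
  L_B = 2.1·e^(−2.1·0.80) = 2.1·e^(−1.6800) = 0.391385
  L_C = 3.0·e^(−3.0·0.80) = 3.0·e^(−2.4000) = 0.272154
  L_D = 3.1·e^(−3.1·0.80) = 3.1·e^(−2.4800) = 0.259604
0.121329 / 0.151252 ≈ 0.802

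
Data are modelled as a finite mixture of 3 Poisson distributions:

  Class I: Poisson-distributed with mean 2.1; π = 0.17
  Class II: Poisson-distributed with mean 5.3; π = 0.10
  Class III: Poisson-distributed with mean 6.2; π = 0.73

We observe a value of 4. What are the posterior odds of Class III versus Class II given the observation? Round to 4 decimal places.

5.5580

Only the two components matter; the odds are (π_i f_i(x)) / (π_j f_j(x)).
Poisson probabilities:
  f_I = e^(−2.1)·2.1^4/4! = 0.099231
  f_II = e^(−5.3)·5.3^4/4! = 0.164109
  f_III = e^(−6.2)·6.2^4/4! = 0.124948
0.0912121 / 0.0164109 ≈ 5.5580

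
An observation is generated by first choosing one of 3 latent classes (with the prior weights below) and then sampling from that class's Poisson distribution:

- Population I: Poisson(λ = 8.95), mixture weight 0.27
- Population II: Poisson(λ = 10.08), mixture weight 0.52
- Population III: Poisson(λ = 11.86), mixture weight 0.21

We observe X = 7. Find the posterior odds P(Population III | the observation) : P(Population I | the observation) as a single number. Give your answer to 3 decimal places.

Since P(k|x) ∝ w_k f_k(x), the posterior odds are w_i f_i(x) / (w_j f_j(x)).
Poisson probabilities:
  L_I = e^(−8.95)·8.95^7/7! = 0.118412
  L_II = e^(−10.08)·10.08^7/7! = 0.0879235
  L_III = e^(−11.86)·11.86^7/7! = 0.0462839
Odds = (0.21/0.27) × (0.0462839/0.118412) = 0.777778 × 0.390872 ≈ 0.304

0.304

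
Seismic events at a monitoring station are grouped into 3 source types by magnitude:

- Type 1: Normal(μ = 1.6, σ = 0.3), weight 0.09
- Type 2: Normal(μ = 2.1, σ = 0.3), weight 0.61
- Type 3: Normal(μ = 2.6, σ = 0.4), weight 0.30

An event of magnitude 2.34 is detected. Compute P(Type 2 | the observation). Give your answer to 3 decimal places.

0.704

By Bayes' theorem, P(k | x) = π_k f_k(x) / Σ_j π_j f_j(x).
Component likelihoods at x = 2.34:
  f_1 = 0.06347
  f_2 = 0.965639
  f_3 = 0.807431
Unnormalised posteriors:
  π_1·f_1 = 0.09 × 0.06347 = 0.0057123
  π_2·f_2 = 0.61 × 0.965639 = 0.589039
  π_3·f_3 = 0.30 × 0.807431 = 0.242229
Sum: 0.0057123 + 0.589039 + 0.242229 = 0.836981
P(Type 2 | 2.34) = 0.589039 / 0.836981 ≈ 0.704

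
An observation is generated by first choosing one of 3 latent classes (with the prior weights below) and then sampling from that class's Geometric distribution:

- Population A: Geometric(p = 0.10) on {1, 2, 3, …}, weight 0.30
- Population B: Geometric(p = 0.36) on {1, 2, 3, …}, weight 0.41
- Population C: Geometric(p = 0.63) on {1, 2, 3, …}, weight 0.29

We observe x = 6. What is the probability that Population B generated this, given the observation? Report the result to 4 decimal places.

0.4550

P(component k | x) = w_k·f_k(x) / marginal(x), where marginal(x) = Σ_j w_j·f_j(x).
Component likelihoods at x = 6:
  L_A = 0.10·(1−0.10)^5 = 0.10·0.59049 = 0.059049
  L_B = 0.36·(1−0.36)^5 = 0.36·0.107374 = 0.0386547
  L_C = 0.63·(1−0.63)^5 = 0.63·0.0069344 = 0.00436867
Unnormalised posteriors:
  w_A·L_A = 0.30 × 0.059049 = 0.0177147
  w_B·L_B = 0.41 × 0.0386547 = 0.0158484
  w_C·L_C = 0.29 × 0.00436867 = 0.00126691
Marginal: 0.0177147 + 0.0158484 + 0.00126691 = 0.03483
P(Population B | 6) = 0.0158484 / 0.03483 ≈ 0.4550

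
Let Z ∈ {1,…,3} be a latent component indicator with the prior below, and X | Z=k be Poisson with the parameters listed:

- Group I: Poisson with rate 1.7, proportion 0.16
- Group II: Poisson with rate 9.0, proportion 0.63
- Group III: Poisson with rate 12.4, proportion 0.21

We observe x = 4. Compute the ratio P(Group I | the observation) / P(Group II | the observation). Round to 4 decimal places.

The posterior odds equal the prior odds times the likelihood ratio: (π_i/π_j)·(f_i(x)/f_j(x)).
Evaluate each component's likelihood at the observed value:
  f_I = e^(−1.7)·1.7^4/4! = 0.0635746
  f_II = e^(−9.0)·9.0^4/4! = 0.0337372
  f_III = e^(−12.4)·12.4^4/4! = 0.00405718
Posterior odds = (π_I·f_I) / (π_II·f_II) = (0.16·0.0635746) / (0.63·0.0337372) = 0.0101719 / 0.0212544 ≈ 0.4786

0.4786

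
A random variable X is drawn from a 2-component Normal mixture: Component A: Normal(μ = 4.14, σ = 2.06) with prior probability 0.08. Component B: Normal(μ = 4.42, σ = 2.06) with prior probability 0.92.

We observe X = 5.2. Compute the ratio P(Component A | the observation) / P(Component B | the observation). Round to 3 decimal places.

The posterior odds equal the prior odds times the likelihood ratio: (π_i/π_j)·(f_i(x)/f_j(x)).
Normal densities:
  f_A = 0.169648
  f_B = 0.180265
Posterior odds = (π_A·f_A) / (π_B·f_B) = (0.08·0.169648) / (0.92·0.180265) = 0.0135718 / 0.165844 ≈ 0.082

0.082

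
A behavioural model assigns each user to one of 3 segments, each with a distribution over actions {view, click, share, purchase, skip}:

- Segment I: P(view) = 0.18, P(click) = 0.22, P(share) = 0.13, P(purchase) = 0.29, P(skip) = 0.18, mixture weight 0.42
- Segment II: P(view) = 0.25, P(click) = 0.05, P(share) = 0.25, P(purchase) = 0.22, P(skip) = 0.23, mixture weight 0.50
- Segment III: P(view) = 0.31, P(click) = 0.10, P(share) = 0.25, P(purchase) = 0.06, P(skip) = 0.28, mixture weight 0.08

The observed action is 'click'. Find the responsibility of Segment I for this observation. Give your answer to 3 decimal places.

Posterior ∝ prior × likelihood, so P(k | x) ∝ π_k f_k(x); normalise over all components.
Component likelihoods at x = 'click':
  p_I = P(click | comp) = 0.22
  p_II = P(click | comp) = 0.05
  p_III = P(click | comp) = 0.10
Multiply by the mixture weights:
  π_I·p_I = 0.42 × 0.22 = 0.0924
  π_II·p_II = 0.50 × 0.05 = 0.025
  π_III·p_III = 0.08 × 0.1 = 0.008
Sum: 0.0924 + 0.025 + 0.008 = 0.1254
P(Segment I | data) ≈ 0.737

0.737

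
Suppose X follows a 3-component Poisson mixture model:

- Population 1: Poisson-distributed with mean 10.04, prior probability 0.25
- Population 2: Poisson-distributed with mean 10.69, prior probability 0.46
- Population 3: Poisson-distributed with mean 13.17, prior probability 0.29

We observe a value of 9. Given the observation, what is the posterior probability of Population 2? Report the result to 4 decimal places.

By Bayes' theorem, P(k | x) = w_k f_k(x) / Σ_j w_j f_j(x).
Component likelihoods at x = 9:
  L_1 = 0.124602
  L_2 = 0.114401
  L_3 = 0.0626398
Multiply by the mixture weights:
  w_1·L_1 = 0.25 × 0.124602 = 0.0311504
  w_2·L_2 = 0.46 × 0.114401 = 0.0526243
  w_3·L_3 = 0.29 × 0.0626398 = 0.0181656
Normaliser: 0.0311504 + 0.0526243 + 0.0181656 = 0.10194
P(Population 2 | x) ≈ 0.5162

0.5162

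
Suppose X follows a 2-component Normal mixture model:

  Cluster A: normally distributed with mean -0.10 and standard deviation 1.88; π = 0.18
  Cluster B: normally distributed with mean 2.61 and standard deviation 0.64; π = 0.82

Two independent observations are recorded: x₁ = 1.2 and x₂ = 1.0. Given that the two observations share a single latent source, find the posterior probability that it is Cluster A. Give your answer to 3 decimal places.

By Bayes' theorem, P(k | x) = P(Z=k) f_k(x) / Σ_j P(Z=j) f_j(x).
Since both observations come from the same component, the likelihood for component k is f_k(x₁)·f_k(x₂).
  f_A = [0.167079] × [0.178818] = 0.0298768
  f_B = [0.055049] × [0.0263355] = 0.00144975
Multiply by the mixture weights:
  P(Z=A)·f_A = 0.18 × 0.0298768 = 0.00537782
  P(Z=B)·f_B = 0.82 × 0.00144975 = 0.00118879
Sum: 0.00537782 + 0.00118879 = 0.00656661
P(Cluster A | x) ≈ 0.819

0.819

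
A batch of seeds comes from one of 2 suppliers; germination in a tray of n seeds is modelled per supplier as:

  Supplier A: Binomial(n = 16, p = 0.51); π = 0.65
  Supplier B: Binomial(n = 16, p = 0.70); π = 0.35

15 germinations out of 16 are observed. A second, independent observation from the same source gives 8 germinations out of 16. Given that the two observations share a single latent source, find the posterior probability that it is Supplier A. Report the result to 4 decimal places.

0.0955

By Bayes' theorem, P(k | x) = P(Z=k) f_k(x) / Σ_j P(Z=j) f_j(x).
Since both observations come from the same component, the likelihood for component k is f_k(x₁)·f_k(x₂).
  f_A = [0.00032201] × [0.195753] = 6.30344e-05
  f_B = [0.0227883] × [0.048678] = 0.00110929
Unnormalised posteriors:
  P(Z=A)·f_A = 0.65 × 6.30344e-05 = 4.09723e-05
  P(Z=B)·f_B = 0.35 × 0.00110929 = 0.000388251
Normaliser: 4.09723e-05 + 0.000388251 = 0.000429224
Responsibility of Supplier A: 4.09723e-05 / 0.000429224 ≈ 0.0955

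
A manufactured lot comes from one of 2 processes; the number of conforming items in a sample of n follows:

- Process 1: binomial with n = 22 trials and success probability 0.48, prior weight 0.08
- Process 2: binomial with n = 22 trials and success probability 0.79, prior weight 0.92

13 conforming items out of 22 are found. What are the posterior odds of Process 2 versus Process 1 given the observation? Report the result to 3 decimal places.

Only the two components matter; the odds are (w_i f_i(x)) / (w_j f_j(x)).
Component likelihoods at x = 13 conforming items out of 22:
  f_1 = C(22,13)·0.48^13·0.52^9 = 497420·7.18019e-05·0.00277991 = 0.0992863
  f_2 = C(22,13)·0.79^13·0.21^9 = 497420·0.0466823·7.9428e-07 = 0.0184437
Posterior odds = (w_2·f_2) / (w_1·f_1) = (0.92·0.0184437) / (0.08·0.0992863) = 0.0169682 / 0.00794291 ≈ 2.136

2.136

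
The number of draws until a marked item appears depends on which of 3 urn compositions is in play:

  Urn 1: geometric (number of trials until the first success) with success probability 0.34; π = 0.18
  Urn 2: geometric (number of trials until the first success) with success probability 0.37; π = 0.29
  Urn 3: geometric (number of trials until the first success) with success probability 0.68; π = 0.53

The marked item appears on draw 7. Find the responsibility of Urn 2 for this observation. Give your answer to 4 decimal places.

0.5520

P(component k | x) = π_k·f_k(x) / marginal(x), where marginal(x) = Σ_j π_j·f_j(x).
Evaluate each component's likelihood at the observed value:
  L_1 = 0.34·(1−0.34)^6 = 0.34·0.082654 = 0.0281023
  L_2 = 0.37·(1−0.37)^6 = 0.37·0.0625235 = 0.0231337
  L_3 = 0.68·(1−0.68)^6 = 0.68·0.00107374 = 0.000730144
Weight by the priors:
  π_1·L_1 = 0.18 × 0.0281023 = 0.00505842
  π_2·L_2 = 0.29 × 0.0231337 = 0.00670877
  π_3·L_3 = 0.53 × 0.000730144 = 0.000386977
Denominator: 0.00505842 + 0.00670877 + 0.000386977 = 0.0121542
P(Urn 2 | the observation) = 0.00670877 / 0.0121542 ≈ 0.5520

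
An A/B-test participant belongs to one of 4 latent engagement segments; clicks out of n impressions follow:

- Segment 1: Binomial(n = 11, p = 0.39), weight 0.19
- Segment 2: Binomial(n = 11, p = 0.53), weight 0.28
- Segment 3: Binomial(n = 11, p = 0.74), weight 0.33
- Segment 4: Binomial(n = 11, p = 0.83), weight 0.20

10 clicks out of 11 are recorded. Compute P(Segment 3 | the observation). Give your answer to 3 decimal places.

0.434

P(component k | x) = π_k·f_k(x) / marginal(x), where marginal(x) = Σ_j π_j·f_j(x).
Evaluate each component's likelihood at the observed value:
  f_1 = C(11,10)·0.39^10·0.61^1 = 11·8.14041e-05·0.61 = 0.000546221
  f_2 = C(11,10)·0.53^10·0.47^1 = 11·0.00174887·0.47 = 0.00904168
  f_3 = C(11,10)·0.74^10·0.26^1 = 11·0.0492399·0.26 = 0.140826
  f_4 = C(11,10)·0.83^10·0.17^1 = 11·0.15516·0.17 = 0.29015
Unnormalised posteriors:
  π_1·f_1 = 0.19 × 0.000546221 = 0.000103782
  π_2·f_2 = 0.28 × 0.00904168 = 0.00253167
  π_3·f_3 = 0.33 × 0.140826 = 0.0464726
  π_4·f_4 = 0.20 × 0.29015 = 0.05803
Normaliser: 0.000103782 + 0.00253167 + 0.0464726 + 0.05803 = 0.107138
P(Segment 3 | x) ≈ 0.434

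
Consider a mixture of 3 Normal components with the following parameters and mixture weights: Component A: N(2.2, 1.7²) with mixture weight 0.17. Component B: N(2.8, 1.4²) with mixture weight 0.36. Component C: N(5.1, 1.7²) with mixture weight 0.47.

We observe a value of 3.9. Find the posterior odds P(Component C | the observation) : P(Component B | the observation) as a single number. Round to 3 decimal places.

1.141

Posterior odds = (π_i f_i(x)) / (π_j f_j(x)); the normalising sum cancels.
Component likelihoods at x = 3.9:
  L_A = (1/(1.7·√(2π)))·exp(−(3.9−2.2)²/(2·1.7²)) = 0.234672·exp(-0.50000) = 0.142336
  L_B = (1/(1.4·√(2π)))·exp(−(3.9−2.8)²/(2·1.4²)) = 0.284959·exp(-0.30867) = 0.20928
  L_C = (1/(1.7·√(2π)))·exp(−(3.9−5.1)²/(2·1.7²)) = 0.234672·exp(-0.24913) = 0.182921
Odds = (0.47/0.36) × (0.182921/0.20928) = 1.30556 × 0.87405 ≈ 1.141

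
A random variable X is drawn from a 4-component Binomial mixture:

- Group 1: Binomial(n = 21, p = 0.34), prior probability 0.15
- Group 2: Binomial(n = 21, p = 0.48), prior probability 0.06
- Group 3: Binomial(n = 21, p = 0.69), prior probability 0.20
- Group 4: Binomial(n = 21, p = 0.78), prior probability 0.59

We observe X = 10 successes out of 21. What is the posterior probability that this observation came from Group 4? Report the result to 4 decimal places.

0.0375

P(component k | x) = π_k·f_k(x) / marginal(x), where marginal(x) = Σ_j π_j·f_j(x).
Binomial probabilities:
  f_1 = 0.0753698
  f_2 = 0.172137
  f_3 = 0.0219227
  f_4 = 0.00171799
Multiply by the mixture weights:
  π_1·f_1 = 0.15 × 0.0753698 = 0.0113055
  π_2·f_2 = 0.06 × 0.172137 = 0.0103282
  π_3·f_3 = 0.20 × 0.0219227 = 0.00438455
  π_4·f_4 = 0.59 × 0.00171799 = 0.00101361
Marginal: 0.0113055 + 0.0103282 + 0.00438455 + 0.00101361 = 0.0270319
P(Group 4 | x) = 0.00101361 / 0.0270319 ≈ 0.0375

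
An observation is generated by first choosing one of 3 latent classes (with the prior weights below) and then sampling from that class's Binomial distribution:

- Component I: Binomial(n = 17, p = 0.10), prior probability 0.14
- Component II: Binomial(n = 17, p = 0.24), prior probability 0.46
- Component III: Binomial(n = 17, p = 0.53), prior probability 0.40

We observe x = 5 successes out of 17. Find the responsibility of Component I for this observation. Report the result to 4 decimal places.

0.0248

By Bayes' theorem, P(k | x) = π_k f_k(x) / Σ_j π_j f_j(x).
Binomial probabilities:
  f_I = 0.0174767
  f_II = 0.182966
  f_III = 0.030068
Weight by the priors:
  π_I·f_I = 0.14 × 0.0174767 = 0.00244674
  π_II·f_II = 0.46 × 0.182966 = 0.0841642
  π_III·f_III = 0.40 × 0.030068 = 0.0120272
Marginal: 0.00244674 + 0.0841642 + 0.0120272 = 0.0986381
P(Component I | the observation) ≈ 0.0248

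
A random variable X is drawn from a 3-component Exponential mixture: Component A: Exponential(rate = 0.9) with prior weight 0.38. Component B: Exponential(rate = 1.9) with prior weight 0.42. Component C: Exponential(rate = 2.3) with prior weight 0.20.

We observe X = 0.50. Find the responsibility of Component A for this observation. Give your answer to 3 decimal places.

Apply Bayes' rule: the posterior for each component is proportional to its prior times its likelihood at x.
Evaluate each component's likelihood at the observed value:
  L_A = 0.573865
  L_B = 0.734808
  L_C = 0.728265
Unnormalised posteriors:
  π_A·L_A = 0.38 × 0.573865 = 0.218069
  π_B·L_B = 0.42 × 0.734808 = 0.308619
  π_C·L_C = 0.20 × 0.728265 = 0.145653
Marginal: 0.218069 + 0.308619 + 0.145653 = 0.672341
Responsibility of Component A: 0.218069 / 0.672341 ≈ 0.324

0.324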